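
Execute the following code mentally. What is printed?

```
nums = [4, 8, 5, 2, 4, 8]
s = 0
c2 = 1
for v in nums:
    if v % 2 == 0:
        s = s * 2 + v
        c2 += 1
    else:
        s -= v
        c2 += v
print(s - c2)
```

101

v=4: even, s = 0*2+4 = 4; c2=2
v=8: even, s = 4*2+8 = 16; c2=3
v=5: not even, s = 16-5 = 11; c2=8
v=2: even, s = 11*2+2 = 24; c2=9
v=4: even, s = 24*2+4 = 52; c2=10
v=8: even, s = 52*2+8 = 112; c2=11
s-c2 = 112-11 = 101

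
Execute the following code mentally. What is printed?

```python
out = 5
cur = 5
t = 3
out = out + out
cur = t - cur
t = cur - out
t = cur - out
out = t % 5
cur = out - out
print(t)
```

out = 5+5 = 10
cur = 3-5 = -2
t = (-2)-10 = -12
t = (-2)-10 = -12
out = (-12)%5 = 3
cur = 3-3 = 0

-12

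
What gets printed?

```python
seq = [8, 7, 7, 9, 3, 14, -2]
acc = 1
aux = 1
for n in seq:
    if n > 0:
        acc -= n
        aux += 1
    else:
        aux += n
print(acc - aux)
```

-52

n=8: >0, acc = 1-8 = -7; aux=2
n=7: >0, acc = (-7)-7 = -14; aux=3
n=7: >0, acc = (-14)-7 = -21; aux=4
n=9: >0, acc = (-21)-9 = -30; aux=5
n=3: >0, acc = (-30)-3 = -33; aux=6
n=14: >0, acc = (-33)-14 = -47; aux=7
n=-2: not >0; aux=5
acc-aux = (-47)-5 = -52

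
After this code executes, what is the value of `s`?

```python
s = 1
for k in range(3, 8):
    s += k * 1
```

26

k=3: s = 1+3*1 = 4
k=4: s = 4+4*1 = 8
k=5: s = 8+5*1 = 13
k=6: s = 13+6*1 = 19
k=7: s = 19+7*1 = 26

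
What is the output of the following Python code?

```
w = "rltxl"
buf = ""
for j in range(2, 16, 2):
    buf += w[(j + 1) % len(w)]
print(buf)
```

j=2: add w[3]='x' → 'x'
j=4: add w[0]='r' → 'xr'
j=6: add w[2]='t' → 'xrt'
j=8: add w[4]='l' → 'xrtl'
j=10: add w[1]='l' → 'xrtll'
j=12: add w[3]='x' → 'xrtllx'
j=14: add w[0]='r' → 'xrtllxr'

xrtllxr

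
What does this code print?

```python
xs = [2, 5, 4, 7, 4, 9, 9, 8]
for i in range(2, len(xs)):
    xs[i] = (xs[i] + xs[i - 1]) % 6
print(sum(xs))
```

27

i=2: xs[2] = (4+5)%6 = 3 → [2, 5, 3, 7, 4, 9, 9, 8]
i=3: xs[3] = (7+3)%6 = 4 → [2, 5, 3, 4, 4, 9, 9, 8]
i=4: xs[4] = (4+4)%6 = 2 → [2, 5, 3, 4, 2, 9, 9, 8]
i=5: xs[5] = (9+2)%6 = 5 → [2, 5, 3, 4, 2, 5, 9, 8]
i=6: xs[6] = (9+5)%6 = 2 → [2, 5, 3, 4, 2, 5, 2, 8]
i=7: xs[7] = (8+2)%6 = 4 → [2, 5, 3, 4, 2, 5, 2, 4]
sum = 27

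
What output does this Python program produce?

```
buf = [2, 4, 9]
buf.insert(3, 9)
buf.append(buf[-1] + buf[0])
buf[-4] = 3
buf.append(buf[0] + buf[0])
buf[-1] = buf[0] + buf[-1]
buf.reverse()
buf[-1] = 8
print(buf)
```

[6, 11, 9, 9, 3, 8]

insert 9 at 3 → [2, 4, 9, 9]
append buf[-1]+buf[0] = 9+2 = 11 → [2, 4, 9, 9, 11]
buf[-4] = 3 → [2, 3, 9, 9, 11]
append buf[0]+buf[0] = 2+2 = 4 → [2, 3, 9, 9, 11, 4]
buf[-1] = buf[0]+buf[-1] = 2+4 = 6 → [2, 3, 9, 9, 11, 6]
reverse → [6, 11, 9, 9, 3, 2]
buf[-1] = 8 → [6, 11, 9, 9, 3, 8]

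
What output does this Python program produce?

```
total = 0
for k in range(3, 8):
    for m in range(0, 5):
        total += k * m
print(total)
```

250

k=3,m=0: total = 0+0 = 0
k=3,m=1: total = 0+3 = 3
k=3,m=2: total = 3+6 = 9
k=3,m=3: total = 9+9 = 18
k=3,m=4: total = 18+12 = 30
k=4,m=0: total = 30+0 = 30
k=4,m=1: total = 30+4 = 34
k=4,m=2: total = 34+8 = 42
k=4,m=3: total = 42+12 = 54
k=4,m=4: total = 54+16 = 70
k=5,m=0: total = 70+0 = 70
k=5,m=1: total = 70+5 = 75
k=5,m=2: total = 75+10 = 85
k=5,m=3: total = 85+15 = 100
k=5,m=4: total = 100+20 = 120
k=6,m=0: total = 120+0 = 120
k=6,m=1: total = 120+6 = 126
k=6,m=2: total = 126+12 = 138
k=6,m=3: total = 138+18 = 156
k=6,m=4: total = 156+24 = 180
k=7,m=0: total = 180+0 = 180
k=7,m=1: total = 180+7 = 187
k=7,m=2: total = 187+14 = 201
k=7,m=3: total = 201+21 = 222
k=7,m=4: total = 222+28 = 250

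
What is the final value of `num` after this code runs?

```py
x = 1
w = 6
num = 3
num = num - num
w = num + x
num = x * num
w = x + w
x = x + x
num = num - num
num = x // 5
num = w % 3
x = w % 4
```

2

num = 3-3 = 0
w = 0+1 = 1
num = 1*0 = 0
w = 1+1 = 2
x = 1+1 = 2
num = 0-0 = 0
num = 2//5 = 0
num = 2%3 = 2
x = 2%4 = 2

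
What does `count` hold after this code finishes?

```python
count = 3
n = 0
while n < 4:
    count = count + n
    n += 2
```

5

n=0: count = 3+0 = 3
n=2: count = 3+2 = 5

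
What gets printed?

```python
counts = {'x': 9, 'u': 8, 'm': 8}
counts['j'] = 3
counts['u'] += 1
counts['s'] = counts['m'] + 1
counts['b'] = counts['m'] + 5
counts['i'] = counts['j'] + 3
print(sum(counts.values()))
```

57

counts['j'] = 3 → {'x': 9, 'u': 8, 'm': 8, 'j': 3}
counts['u'] = 8+1 = 9 → {'x': 9, 'u': 9, 'm': 8, 'j': 3}
counts['s'] = counts['m']+1 = 9 → {'x': 9, 'u': 9, 'm': 8, 'j': 3, 's': 9}
counts['b'] = counts['m']+5 = 13 → {'x': 9, 'u': 9, 'm': 8, 'j': 3, 's': 9, 'b': 13}
counts['i'] = counts['j']+3 = 6 → {'x': 9, 'u': 9, 'm': 8, 'j': 3, 's': 9, 'b': 13, 'i': 6}
sum of values = 57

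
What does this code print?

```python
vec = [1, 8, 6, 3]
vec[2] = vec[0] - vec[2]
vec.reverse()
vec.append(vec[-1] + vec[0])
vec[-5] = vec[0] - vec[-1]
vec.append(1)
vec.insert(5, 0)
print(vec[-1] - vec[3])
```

vec[2] = vec[0]-vec[2] = 1-6 = -5 → [1, 8, -5, 3]
reverse → [3, -5, 8, 1]
append vec[-1]+vec[0] = 1+3 = 4 → [3, -5, 8, 1, 4]
vec[-5] = vec[0]-vec[-1] = 3-4 = -1 → [-1, -5, 8, 1, 4]
append 1 → [-1, -5, 8, 1, 4, 1]
insert 0 at 5 → [-1, -5, 8, 1, 4, 0, 1]
vec[-1]-vec[3] = 1-1 = 0

0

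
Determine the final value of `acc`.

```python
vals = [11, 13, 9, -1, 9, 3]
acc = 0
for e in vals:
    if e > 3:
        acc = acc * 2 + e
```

167

e=11: >3, acc = 0*2+11 = 11
e=13: >3, acc = 11*2+13 = 35
e=9: >3, acc = 35*2+9 = 79
e=-1: not >3
e=9: >3, acc = 79*2+9 = 167
e=3: not >3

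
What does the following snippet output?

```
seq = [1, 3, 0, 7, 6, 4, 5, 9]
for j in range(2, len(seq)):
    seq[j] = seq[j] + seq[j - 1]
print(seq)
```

[1, 3, 3, 10, 16, 20, 25, 34]

j=2: seq[2] = 0+3 = 3 → [1, 3, 3, 7, 6, 4, 5, 9]
j=3: seq[3] = 7+3 = 10 → [1, 3, 3, 10, 6, 4, 5, 9]
j=4: seq[4] = 6+10 = 16 → [1, 3, 3, 10, 16, 4, 5, 9]
j=5: seq[5] = 4+16 = 20 → [1, 3, 3, 10, 16, 20, 5, 9]
j=6: seq[6] = 5+20 = 25 → [1, 3, 3, 10, 16, 20, 25, 9]
j=7: seq[7] = 9+25 = 34 → [1, 3, 3, 10, 16, 20, 25, 34]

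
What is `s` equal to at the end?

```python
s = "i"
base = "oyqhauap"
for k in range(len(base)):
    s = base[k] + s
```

'pauahqyoi'

k=0: prepend 'o' → 'oi'
k=1: prepend 'y' → 'yoi'
k=2: prepend 'q' → 'qyoi'
k=3: prepend 'h' → 'hqyoi'
k=4: prepend 'a' → 'ahqyoi'
k=5: prepend 'u' → 'uahqyoi'
k=6: prepend 'a' → 'auahqyoi'
k=7: prepend 'p' → 'pauahqyoi'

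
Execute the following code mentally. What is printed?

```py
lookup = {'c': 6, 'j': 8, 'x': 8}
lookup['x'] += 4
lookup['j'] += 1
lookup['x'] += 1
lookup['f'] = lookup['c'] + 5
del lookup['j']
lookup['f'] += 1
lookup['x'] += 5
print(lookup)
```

{'c': 6, 'x': 18, 'f': 12}

lookup['x'] = 8+4 = 12 → {'c': 6, 'j': 8, 'x': 12}
lookup['j'] = 8+1 = 9 → {'c': 6, 'j': 9, 'x': 12}
lookup['x'] = 12+1 = 13 → {'c': 6, 'j': 9, 'x': 13}
lookup['f'] = lookup['c']+5 = 11 → {'c': 6, 'j': 9, 'x': 13, 'f': 11}
del 'j' → {'c': 6, 'x': 13, 'f': 11}
lookup['f'] = 11+1 = 12 → {'c': 6, 'x': 13, 'f': 12}
lookup['x'] = 13+5 = 18 → {'c': 6, 'x': 18, 'f': 12}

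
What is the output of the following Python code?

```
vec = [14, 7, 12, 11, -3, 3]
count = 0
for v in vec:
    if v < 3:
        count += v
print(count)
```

v=14: not <3
v=7: not <3
v=12: not <3
v=11: not <3
v=-3: <3, count = 0+(-3) = -3
v=3: not <3

-3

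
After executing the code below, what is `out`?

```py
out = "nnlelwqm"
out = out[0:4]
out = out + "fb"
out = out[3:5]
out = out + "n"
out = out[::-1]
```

'nfe'

slice [0:4] → 'nnle'
+ 'fb' → 'nnlefb'
slice [3:5] → 'ef'
+ 'n' → 'efn'
reverse → 'nfe'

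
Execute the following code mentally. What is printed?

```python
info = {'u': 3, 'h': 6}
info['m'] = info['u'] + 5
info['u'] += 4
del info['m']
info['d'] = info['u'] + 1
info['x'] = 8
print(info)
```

info['m'] = info['u']+5 = 8 → {'u': 3, 'h': 6, 'm': 8}
info['u'] = 3+4 = 7 → {'u': 7, 'h': 6, 'm': 8}
del 'm' → {'u': 7, 'h': 6}
info['d'] = info['u']+1 = 8 → {'u': 7, 'h': 6, 'd': 8}
info['x'] = 8 → {'u': 7, 'h': 6, 'd': 8, 'x': 8}

{'u': 7, 'h': 6, 'd': 8, 'x': 8}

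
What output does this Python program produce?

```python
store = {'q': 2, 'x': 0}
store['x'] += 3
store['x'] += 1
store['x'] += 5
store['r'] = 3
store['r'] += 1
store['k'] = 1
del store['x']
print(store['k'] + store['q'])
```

3

store['x'] = 0+3 = 3 → {'q': 2, 'x': 3}
store['x'] = 3+1 = 4 → {'q': 2, 'x': 4}
store['x'] = 4+5 = 9 → {'q': 2, 'x': 9}
store['r'] = 3 → {'q': 2, 'x': 9, 'r': 3}
store['r'] = 3+1 = 4 → {'q': 2, 'x': 9, 'r': 4}
store['k'] = 1 → {'q': 2, 'x': 9, 'r': 4, 'k': 1}
del 'x' → {'q': 2, 'r': 4, 'k': 1}
store['k']+store['q'] = 1+2 = 3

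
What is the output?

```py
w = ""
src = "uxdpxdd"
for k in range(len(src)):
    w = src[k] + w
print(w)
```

ddxpdxu

k=0: prepend 'u' → 'u'
k=1: prepend 'x' → 'xu'
k=2: prepend 'd' → 'dxu'
k=3: prepend 'p' → 'pdxu'
k=4: prepend 'x' → 'xpdxu'
k=5: prepend 'd' → 'dxpdxu'
k=6: prepend 'd' → 'ddxpdxu'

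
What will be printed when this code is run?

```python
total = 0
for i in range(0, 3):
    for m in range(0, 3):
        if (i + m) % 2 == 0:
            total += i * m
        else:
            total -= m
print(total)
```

1

i=0,m=0: even sum, total = 0+0 = 0
i=0,m=1: odd sum, total = 0-1 = -1
i=0,m=2: even sum, total = (-1)+0 = -1
i=1,m=0: odd sum, total = (-1)-0 = -1
i=1,m=1: even sum, total = (-1)+1 = 0
i=1,m=2: odd sum, total = 0-2 = -2
i=2,m=0: even sum, total = (-2)+0 = -2
i=2,m=1: odd sum, total = (-2)-1 = -3
i=2,m=2: even sum, total = (-3)+4 = 1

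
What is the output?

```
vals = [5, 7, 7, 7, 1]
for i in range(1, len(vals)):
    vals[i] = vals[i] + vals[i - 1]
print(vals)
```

i=1: vals[1] = 7+5 = 12 → [5, 12, 7, 7, 1]
i=2: vals[2] = 7+12 = 19 → [5, 12, 19, 7, 1]
i=3: vals[3] = 7+19 = 26 → [5, 12, 19, 26, 1]
i=4: vals[4] = 1+26 = 27 → [5, 12, 19, 26, 27]

[5, 12, 19, 26, 27]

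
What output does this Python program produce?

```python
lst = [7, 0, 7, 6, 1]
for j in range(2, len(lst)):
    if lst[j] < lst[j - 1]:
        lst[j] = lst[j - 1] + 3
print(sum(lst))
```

j=2: 7>=0, unchanged → [7, 0, 7, 6, 1]
j=3: 6<7, lst[3] = 7+3 = 10 → [7, 0, 7, 10, 1]
j=4: 1<10, lst[4] = 10+3 = 13 → [7, 0, 7, 10, 13]
sum = 37

37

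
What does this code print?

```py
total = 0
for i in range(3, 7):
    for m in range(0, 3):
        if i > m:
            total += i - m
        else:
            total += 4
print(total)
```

42

i=3,m=0: 3>0, total = 0+3 = 3
i=3,m=1: 3>1, total = 3+2 = 5
i=3,m=2: 3>2, total = 5+1 = 6
i=4,m=0: 4>0, total = 6+4 = 10
i=4,m=1: 4>1, total = 10+3 = 13
i=4,m=2: 4>2, total = 13+2 = 15
i=5,m=0: 5>0, total = 15+5 = 20
i=5,m=1: 5>1, total = 20+4 = 24
i=5,m=2: 5>2, total = 24+3 = 27
i=6,m=0: 6>0, total = 27+6 = 33
i=6,m=1: 6>1, total = 33+5 = 38
i=6,m=2: 6>2, total = 38+4 = 42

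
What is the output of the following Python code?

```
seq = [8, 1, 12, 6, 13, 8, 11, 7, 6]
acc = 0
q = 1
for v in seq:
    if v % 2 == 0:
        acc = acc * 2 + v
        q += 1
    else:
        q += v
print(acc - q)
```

232

v=8: even, acc = 0*2+8 = 8; q=2
v=1: not even; q=3
v=12: even, acc = 8*2+12 = 28; q=4
v=6: even, acc = 28*2+6 = 62; q=5
v=13: not even; q=18
v=8: even, acc = 62*2+8 = 132; q=19
v=11: not even; q=30
v=7: not even; q=37
v=6: even, acc = 132*2+6 = 270; q=38
acc-q = 270-38 = 232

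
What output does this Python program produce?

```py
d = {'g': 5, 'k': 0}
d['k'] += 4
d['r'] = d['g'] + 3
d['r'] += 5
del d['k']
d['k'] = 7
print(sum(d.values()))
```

d['k'] = 0+4 = 4 → {'g': 5, 'k': 4}
d['r'] = d['g']+3 = 8 → {'g': 5, 'k': 4, 'r': 8}
d['r'] = 8+5 = 13 → {'g': 5, 'k': 4, 'r': 13}
del 'k' → {'g': 5, 'r': 13}
d['k'] = 7 → {'g': 5, 'r': 13, 'k': 7}
sum of values = 25

25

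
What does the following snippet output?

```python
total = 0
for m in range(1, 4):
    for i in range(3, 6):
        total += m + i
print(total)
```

m=1,i=3: total = 0+4 = 4
m=1,i=4: total = 4+5 = 9
m=1,i=5: total = 9+6 = 15
m=2,i=3: total = 15+5 = 20
m=2,i=4: total = 20+6 = 26
m=2,i=5: total = 26+7 = 33
m=3,i=3: total = 33+6 = 39
m=3,i=4: total = 39+7 = 46
m=3,i=5: total = 46+8 = 54

54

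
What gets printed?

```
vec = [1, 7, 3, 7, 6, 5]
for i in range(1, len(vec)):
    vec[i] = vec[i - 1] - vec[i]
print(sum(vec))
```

-79

i=1: vec[1] = 1-7 = -6 → [1, -6, 3, 7, 6, 5]
i=2: vec[2] = (-6)-3 = -9 → [1, -6, -9, 7, 6, 5]
i=3: vec[3] = (-9)-7 = -16 → [1, -6, -9, -16, 6, 5]
i=4: vec[4] = (-16)-6 = -22 → [1, -6, -9, -16, -22, 5]
i=5: vec[5] = (-22)-5 = -27 → [1, -6, -9, -16, -22, -27]
sum = -79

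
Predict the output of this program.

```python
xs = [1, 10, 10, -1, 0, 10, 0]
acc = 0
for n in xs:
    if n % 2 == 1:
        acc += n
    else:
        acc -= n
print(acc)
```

n=1: odd, acc = 0+1 = 1
n=10: not odd, acc = 1-10 = -9
n=10: not odd, acc = (-9)-10 = -19
n=-1: odd, acc = (-19)+(-1) = -20
n=0: not odd, acc = (-20)-0 = -20
n=10: not odd, acc = (-20)-10 = -30
n=0: not odd, acc = (-30)-0 = -30

-30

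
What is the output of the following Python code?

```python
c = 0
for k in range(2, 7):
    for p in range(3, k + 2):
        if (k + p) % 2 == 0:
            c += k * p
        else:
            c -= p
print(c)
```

k=2,p=3: odd sum, c = 0-3 = -3
k=3,p=3: even sum, c = (-3)+9 = 6
k=3,p=4: odd sum, c = 6-4 = 2
k=4,p=3: odd sum, c = 2-3 = -1
k=4,p=4: even sum, c = (-1)+16 = 15
k=4,p=5: odd sum, c = 15-5 = 10
k=5,p=3: even sum, c = 10+15 = 25
k=5,p=4: odd sum, c = 25-4 = 21
k=5,p=5: even sum, c = 21+25 = 46
k=5,p=6: odd sum, c = 46-6 = 40
k=6,p=3: odd sum, c = 40-3 = 37
k=6,p=4: even sum, c = 37+24 = 61
k=6,p=5: odd sum, c = 61-5 = 56
k=6,p=6: even sum, c = 56+36 = 92
k=6,p=7: odd sum, c = 92-7 = 85

85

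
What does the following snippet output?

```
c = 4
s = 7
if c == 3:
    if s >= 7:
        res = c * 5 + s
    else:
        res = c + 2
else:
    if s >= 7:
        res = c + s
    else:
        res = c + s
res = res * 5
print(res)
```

c=4, s=7
c == 3 is False; s >= 7 is True
→ res = c + s = 11
res = 11*5 = 55

55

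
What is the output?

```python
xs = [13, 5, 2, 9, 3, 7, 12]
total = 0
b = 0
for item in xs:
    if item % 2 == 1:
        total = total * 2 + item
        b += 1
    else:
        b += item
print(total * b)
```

item=13: odd, total = 0*2+13 = 13; b=1
item=5: odd, total = 13*2+5 = 31; b=2
item=2: not odd; b=4
item=9: odd, total = 31*2+9 = 71; b=5
item=3: odd, total = 71*2+3 = 145; b=6
item=7: odd, total = 145*2+7 = 297; b=7
item=12: not odd; b=19
total*b = 297*19 = 5643

5643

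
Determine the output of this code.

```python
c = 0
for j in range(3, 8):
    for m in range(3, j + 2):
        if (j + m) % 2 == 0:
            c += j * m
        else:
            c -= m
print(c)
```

j=3,m=3: even sum, c = 0+9 = 9
j=3,m=4: odd sum, c = 9-4 = 5
j=4,m=3: odd sum, c = 5-3 = 2
j=4,m=4: even sum, c = 2+16 = 18
j=4,m=5: odd sum, c = 18-5 = 13
j=5,m=3: even sum, c = 13+15 = 28
j=5,m=4: odd sum, c = 28-4 = 24
j=5,m=5: even sum, c = 24+25 = 49
j=5,m=6: odd sum, c = 49-6 = 43
j=6,m=3: odd sum, c = 43-3 = 40
j=6,m=4: even sum, c = 40+24 = 64
j=6,m=5: odd sum, c = 64-5 = 59
j=6,m=6: even sum, c = 59+36 = 95
j=6,m=7: odd sum, c = 95-7 = 88
j=7,m=3: even sum, c = 88+21 = 109
j=7,m=4: odd sum, c = 109-4 = 105
j=7,m=5: even sum, c = 105+35 = 140
j=7,m=6: odd sum, c = 140-6 = 134
j=7,m=7: even sum, c = 134+49 = 183
j=7,m=8: odd sum, c = 183-8 = 175

175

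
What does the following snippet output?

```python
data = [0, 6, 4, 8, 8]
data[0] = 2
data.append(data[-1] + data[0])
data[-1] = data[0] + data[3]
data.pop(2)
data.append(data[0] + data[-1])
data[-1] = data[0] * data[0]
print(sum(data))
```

38

data[0] = 2 → [2, 6, 4, 8, 8]
append data[-1]+data[0] = 8+2 = 10 → [2, 6, 4, 8, 8, 10]
data[-1] = data[0]+data[3] = 2+8 = 10 → [2, 6, 4, 8, 8, 10]
pop(2) removes 4 → [2, 6, 8, 8, 10]
append data[0]+data[-1] = 2+10 = 12 → [2, 6, 8, 8, 10, 12]
data[-1] = data[0]*data[0] = 2*2 = 4 → [2, 6, 8, 8, 10, 4]
sum = 38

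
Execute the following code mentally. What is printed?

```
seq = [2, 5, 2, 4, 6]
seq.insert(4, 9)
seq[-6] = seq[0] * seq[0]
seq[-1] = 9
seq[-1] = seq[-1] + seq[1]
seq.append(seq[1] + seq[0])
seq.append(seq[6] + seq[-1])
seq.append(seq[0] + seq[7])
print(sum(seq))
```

87

insert 9 at 4 → [2, 5, 2, 4, 9, 6]
seq[-6] = seq[0]*seq[0] = 2*2 = 4 → [4, 5, 2, 4, 9, 6]
seq[-1] = 9 → [4, 5, 2, 4, 9, 9]
seq[-1] = seq[-1]+seq[1] = 9+5 = 14 → [4, 5, 2, 4, 9, 14]
append seq[1]+seq[0] = 5+4 = 9 → [4, 5, 2, 4, 9, 14, 9]
append seq[6]+seq[-1] = 9+9 = 18 → [4, 5, 2, 4, 9, 14, 9, 18]
append seq[0]+seq[7] = 4+18 = 22 → [4, 5, 2, 4, 9, 14, 9, 18, 22]
sum = 87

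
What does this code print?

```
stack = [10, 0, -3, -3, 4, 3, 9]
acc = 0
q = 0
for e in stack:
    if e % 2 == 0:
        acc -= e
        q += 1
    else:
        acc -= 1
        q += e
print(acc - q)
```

-27

e=10: even, acc = 0-10 = -10; q=1
e=0: even, acc = (-10)-0 = -10; q=2
e=-3: not even, acc = (-10)-1 = -11; q=-1
e=-3: not even, acc = (-11)-1 = -12; q=-4
e=4: even, acc = (-12)-4 = -16; q=-3
e=3: not even, acc = (-16)-1 = -17; q=0
e=9: not even, acc = (-17)-1 = -18; q=9
acc-q = (-18)-9 = -27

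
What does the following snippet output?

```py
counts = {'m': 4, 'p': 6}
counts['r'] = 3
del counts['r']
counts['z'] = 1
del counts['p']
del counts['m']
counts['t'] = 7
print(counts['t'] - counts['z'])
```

6

counts['r'] = 3 → {'m': 4, 'p': 6, 'r': 3}
del 'r' → {'m': 4, 'p': 6}
counts['z'] = 1 → {'m': 4, 'p': 6, 'z': 1}
del 'p' → {'m': 4, 'z': 1}
del 'm' → {'z': 1}
counts['t'] = 7 → {'z': 1, 't': 7}
counts['t']-counts['z'] = 7-1 = 6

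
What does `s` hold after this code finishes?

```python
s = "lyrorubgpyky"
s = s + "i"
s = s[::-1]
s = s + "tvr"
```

'iykypgburoryltvr'

+ 'i' → 'lyrorubgpykyi'
reverse → 'iykypgburoryl'
+ 'tvr' → 'iykypgburoryltvr'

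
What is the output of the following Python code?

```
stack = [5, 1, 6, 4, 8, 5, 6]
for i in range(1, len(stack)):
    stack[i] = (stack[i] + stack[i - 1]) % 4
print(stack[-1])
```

3

i=1: stack[1] = (1+5)%4 = 2 → [5, 2, 6, 4, 8, 5, 6]
i=2: stack[2] = (6+2)%4 = 0 → [5, 2, 0, 4, 8, 5, 6]
i=3: stack[3] = (4+0)%4 = 0 → [5, 2, 0, 0, 8, 5, 6]
i=4: stack[4] = (8+0)%4 = 0 → [5, 2, 0, 0, 0, 5, 6]
i=5: stack[5] = (5+0)%4 = 1 → [5, 2, 0, 0, 0, 1, 6]
i=6: stack[6] = (6+1)%4 = 3 → [5, 2, 0, 0, 0, 1, 3]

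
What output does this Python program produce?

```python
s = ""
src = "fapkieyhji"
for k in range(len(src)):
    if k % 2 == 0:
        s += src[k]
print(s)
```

fpiyj

k=0: add 'f' → 'f'
k=1: skip
k=2: add 'p' → 'fp'
k=3: skip
k=4: add 'i' → 'fpi'
k=5: skip
k=6: add 'y' → 'fpiy'
k=7: skip
k=8: add 'j' → 'fpiyj'
k=9: skip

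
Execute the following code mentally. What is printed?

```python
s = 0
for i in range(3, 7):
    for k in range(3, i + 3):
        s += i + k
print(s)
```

174

i=3,k=3: s = 0+6 = 6
i=3,k=4: s = 6+7 = 13
i=3,k=5: s = 13+8 = 21
i=4,k=3: s = 21+7 = 28
i=4,k=4: s = 28+8 = 36
i=4,k=5: s = 36+9 = 45
i=4,k=6: s = 45+10 = 55
i=5,k=3: s = 55+8 = 63
i=5,k=4: s = 63+9 = 72
i=5,k=5: s = 72+10 = 82
i=5,k=6: s = 82+11 = 93
i=5,k=7: s = 93+12 = 105
i=6,k=3: s = 105+9 = 114
i=6,k=4: s = 114+10 = 124
i=6,k=5: s = 124+11 = 135
i=6,k=6: s = 135+12 = 147
i=6,k=7: s = 147+13 = 160
i=6,k=8: s = 160+14 = 174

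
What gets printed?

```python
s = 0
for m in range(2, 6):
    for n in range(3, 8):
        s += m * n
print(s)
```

350

m=2,n=3: s = 0+6 = 6
m=2,n=4: s = 6+8 = 14
m=2,n=5: s = 14+10 = 24
m=2,n=6: s = 24+12 = 36
m=2,n=7: s = 36+14 = 50
m=3,n=3: s = 50+9 = 59
m=3,n=4: s = 59+12 = 71
m=3,n=5: s = 71+15 = 86
m=3,n=6: s = 86+18 = 104
m=3,n=7: s = 104+21 = 125
m=4,n=3: s = 125+12 = 137
m=4,n=4: s = 137+16 = 153
m=4,n=5: s = 153+20 = 173
m=4,n=6: s = 173+24 = 197
m=4,n=7: s = 197+28 = 225
m=5,n=3: s = 225+15 = 240
m=5,n=4: s = 240+20 = 260
m=5,n=5: s = 260+25 = 285
m=5,n=6: s = 285+30 = 315
m=5,n=7: s = 315+35 = 350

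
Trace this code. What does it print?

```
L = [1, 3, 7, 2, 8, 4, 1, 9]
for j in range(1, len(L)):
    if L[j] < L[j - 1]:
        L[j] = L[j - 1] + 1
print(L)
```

[1, 3, 7, 8, 8, 9, 10, 11]

j=1: 3>=1, unchanged → [1, 3, 7, 2, 8, 4, 1, 9]
j=2: 7>=3, unchanged → [1, 3, 7, 2, 8, 4, 1, 9]
j=3: 2<7, L[3] = 7+1 = 8 → [1, 3, 7, 8, 8, 4, 1, 9]
j=4: 8>=8, unchanged → [1, 3, 7, 8, 8, 4, 1, 9]
j=5: 4<8, L[5] = 8+1 = 9 → [1, 3, 7, 8, 8, 9, 1, 9]
j=6: 1<9, L[6] = 9+1 = 10 → [1, 3, 7, 8, 8, 9, 10, 9]
j=7: 9<10, L[7] = 10+1 = 11 → [1, 3, 7, 8, 8, 9, 10, 11]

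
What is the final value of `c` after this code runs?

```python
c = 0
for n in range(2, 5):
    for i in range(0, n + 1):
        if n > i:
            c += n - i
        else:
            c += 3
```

28

n=2,i=0: 2>0, c = 0+2 = 2
n=2,i=1: 2>1, c = 2+1 = 3
n=2,i=2: not 2>2, c = 3+3 = 6
n=3,i=0: 3>0, c = 6+3 = 9
n=3,i=1: 3>1, c = 9+2 = 11
n=3,i=2: 3>2, c = 11+1 = 12
n=3,i=3: not 3>3, c = 12+3 = 15
n=4,i=0: 4>0, c = 15+4 = 19
n=4,i=1: 4>1, c = 19+3 = 22
n=4,i=2: 4>2, c = 22+2 = 24
n=4,i=3: 4>3, c = 24+1 = 25
n=4,i=4: not 4>4, c = 25+3 = 28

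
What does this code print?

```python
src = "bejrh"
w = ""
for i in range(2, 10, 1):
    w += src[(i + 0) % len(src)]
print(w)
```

i=2: add src[2]='j' → 'j'
i=3: add src[3]='r' → 'jr'
i=4: add src[4]='h' → 'jrh'
i=5: add src[0]='b' → 'jrhb'
i=6: add src[1]='e' → 'jrhbe'
i=7: add src[2]='j' → 'jrhbej'
i=8: add src[3]='r' → 'jrhbejr'
i=9: add src[4]='h' → 'jrhbejrh'

jrhbejrh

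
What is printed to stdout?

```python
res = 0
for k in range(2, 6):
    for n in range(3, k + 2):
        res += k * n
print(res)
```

k=2,n=3: res = 0+6 = 6
k=3,n=3: res = 6+9 = 15
k=3,n=4: res = 15+12 = 27
k=4,n=3: res = 27+12 = 39
k=4,n=4: res = 39+16 = 55
k=4,n=5: res = 55+20 = 75
k=5,n=3: res = 75+15 = 90
k=5,n=4: res = 90+20 = 110
k=5,n=5: res = 110+25 = 135
k=5,n=6: res = 135+30 = 165

165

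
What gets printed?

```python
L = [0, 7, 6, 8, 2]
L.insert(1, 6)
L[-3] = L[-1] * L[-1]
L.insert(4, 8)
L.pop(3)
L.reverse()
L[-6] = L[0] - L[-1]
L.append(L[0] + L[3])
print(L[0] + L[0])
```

insert 6 at 1 → [0, 6, 7, 6, 8, 2]
L[-3] = L[-1]*L[-1] = 2*2 = 4 → [0, 6, 7, 4, 8, 2]
insert 8 at 4 → [0, 6, 7, 4, 8, 8, 2]
pop(3) removes 4 → [0, 6, 7, 8, 8, 2]
reverse → [2, 8, 8, 7, 6, 0]
L[-6] = L[0]-L[-1] = 2-0 = 2 → [2, 8, 8, 7, 6, 0]
append L[0]+L[3] = 2+7 = 9 → [2, 8, 8, 7, 6, 0, 9]
L[0]+L[0] = 2+2 = 4

4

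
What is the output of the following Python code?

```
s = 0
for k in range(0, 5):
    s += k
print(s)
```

10

k=0: s = 0+0 = 0
k=1: s = 0+1 = 1
k=2: s = 1+2 = 3
k=3: s = 3+3 = 6
k=4: s = 6+4 = 10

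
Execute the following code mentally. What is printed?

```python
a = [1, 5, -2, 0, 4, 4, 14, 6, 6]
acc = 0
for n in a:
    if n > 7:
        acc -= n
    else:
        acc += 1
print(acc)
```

n=1: not >7, acc = 0+1 = 1
n=5: not >7, acc = 1+1 = 2
n=-2: not >7, acc = 2+1 = 3
n=0: not >7, acc = 3+1 = 4
n=4: not >7, acc = 4+1 = 5
n=4: not >7, acc = 5+1 = 6
n=14: >7, acc = 6-14 = -8
n=6: not >7, acc = (-8)+1 = -7
n=6: not >7, acc = (-7)+1 = -6

-6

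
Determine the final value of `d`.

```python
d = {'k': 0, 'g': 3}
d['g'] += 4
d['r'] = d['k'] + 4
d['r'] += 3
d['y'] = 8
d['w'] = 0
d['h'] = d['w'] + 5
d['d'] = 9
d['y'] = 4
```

{'k': 0, 'g': 7, 'r': 7, 'y': 4, 'w': 0, 'h': 5, 'd': 9}

d['g'] = 3+4 = 7 → {'k': 0, 'g': 7}
d['r'] = d['k']+4 = 4 → {'k': 0, 'g': 7, 'r': 4}
d['r'] = 4+3 = 7 → {'k': 0, 'g': 7, 'r': 7}
d['y'] = 8 → {'k': 0, 'g': 7, 'r': 7, 'y': 8}
d['w'] = 0 → {'k': 0, 'g': 7, 'r': 7, 'y': 8, 'w': 0}
d['h'] = d['w']+5 = 5 → {'k': 0, 'g': 7, 'r': 7, 'y': 8, 'w': 0, 'h': 5}
d['d'] = 9 → {'k': 0, 'g': 7, 'r': 7, 'y': 8, 'w': 0, 'h': 5, 'd': 9}
d['y'] = 4 → {'k': 0, 'g': 7, 'r': 7, 'y': 4, 'w': 0, 'h': 5, 'd': 9}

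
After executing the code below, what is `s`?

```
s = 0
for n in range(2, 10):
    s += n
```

n=2: s = 0+2 = 2
n=3: s = 2+3 = 5
n=4: s = 5+4 = 9
n=5: s = 9+5 = 14
n=6: s = 14+6 = 20
n=7: s = 20+7 = 27
n=8: s = 27+8 = 35
n=9: s = 35+9 = 44

44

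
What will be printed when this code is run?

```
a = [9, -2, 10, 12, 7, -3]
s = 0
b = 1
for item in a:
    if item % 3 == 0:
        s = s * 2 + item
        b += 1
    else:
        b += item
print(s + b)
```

item=9: %3==0, s = 0*2+9 = 9; b=2
item=-2: not %3==0; b=0
item=10: not %3==0; b=10
item=12: %3==0, s = 9*2+12 = 30; b=11
item=7: not %3==0; b=18
item=-3: %3==0, s = 30*2+(-3) = 57; b=19
s+b = 57+19 = 76

76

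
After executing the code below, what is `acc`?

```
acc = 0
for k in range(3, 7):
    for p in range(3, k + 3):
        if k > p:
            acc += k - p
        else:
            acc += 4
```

k=3,p=3: not 3>3, acc = 0+4 = 4
k=3,p=4: not 3>4, acc = 4+4 = 8
k=3,p=5: not 3>5, acc = 8+4 = 12
k=4,p=3: 4>3, acc = 12+1 = 13
k=4,p=4: not 4>4, acc = 13+4 = 17
k=4,p=5: not 4>5, acc = 17+4 = 21
k=4,p=6: not 4>6, acc = 21+4 = 25
k=5,p=3: 5>3, acc = 25+2 = 27
k=5,p=4: 5>4, acc = 27+1 = 28
k=5,p=5: not 5>5, acc = 28+4 = 32
k=5,p=6: not 5>6, acc = 32+4 = 36
k=5,p=7: not 5>7, acc = 36+4 = 40
k=6,p=3: 6>3, acc = 40+3 = 43
k=6,p=4: 6>4, acc = 43+2 = 45
k=6,p=5: 6>5, acc = 45+1 = 46
k=6,p=6: not 6>6, acc = 46+4 = 50
k=6,p=7: not 6>7, acc = 50+4 = 54
k=6,p=8: not 6>8, acc = 54+4 = 58

58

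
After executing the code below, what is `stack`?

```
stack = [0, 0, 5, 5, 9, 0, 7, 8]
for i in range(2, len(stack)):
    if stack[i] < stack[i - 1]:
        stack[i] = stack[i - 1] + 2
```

i=2: 5>=0, unchanged → [0, 0, 5, 5, 9, 0, 7, 8]
i=3: 5>=5, unchanged → [0, 0, 5, 5, 9, 0, 7, 8]
i=4: 9>=5, unchanged → [0, 0, 5, 5, 9, 0, 7, 8]
i=5: 0<9, stack[5] = 9+2 = 11 → [0, 0, 5, 5, 9, 11, 7, 8]
i=6: 7<11, stack[6] = 11+2 = 13 → [0, 0, 5, 5, 9, 11, 13, 8]
i=7: 8<13, stack[7] = 13+2 = 15 → [0, 0, 5, 5, 9, 11, 13, 15]

[0, 0, 5, 5, 9, 11, 13, 15]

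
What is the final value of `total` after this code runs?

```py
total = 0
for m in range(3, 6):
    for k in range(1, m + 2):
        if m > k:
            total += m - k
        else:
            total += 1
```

25

m=3,k=1: 3>1, total = 0+2 = 2
m=3,k=2: 3>2, total = 2+1 = 3
m=3,k=3: not 3>3, total = 3+1 = 4
m=3,k=4: not 3>4, total = 4+1 = 5
m=4,k=1: 4>1, total = 5+3 = 8
m=4,k=2: 4>2, total = 8+2 = 10
m=4,k=3: 4>3, total = 10+1 = 11
m=4,k=4: not 4>4, total = 11+1 = 12
m=4,k=5: not 4>5, total = 12+1 = 13
m=5,k=1: 5>1, total = 13+4 = 17
m=5,k=2: 5>2, total = 17+3 = 20
m=5,k=3: 5>3, total = 20+2 = 22
m=5,k=4: 5>4, total = 22+1 = 23
m=5,k=5: not 5>5, total = 23+1 = 24
m=5,k=6: not 5>6, total = 24+1 = 25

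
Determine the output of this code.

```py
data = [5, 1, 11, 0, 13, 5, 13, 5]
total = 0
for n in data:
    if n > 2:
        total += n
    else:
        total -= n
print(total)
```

n=5: >2, total = 0+5 = 5
n=1: not >2, total = 5-1 = 4
n=11: >2, total = 4+11 = 15
n=0: not >2, total = 15-0 = 15
n=13: >2, total = 15+13 = 28
n=5: >2, total = 28+5 = 33
n=13: >2, total = 33+13 = 46
n=5: >2, total = 46+5 = 51

51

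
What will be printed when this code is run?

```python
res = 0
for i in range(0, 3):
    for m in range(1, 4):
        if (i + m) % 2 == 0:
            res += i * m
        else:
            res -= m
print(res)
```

i=0,m=1: odd sum, res = 0-1 = -1
i=0,m=2: even sum, res = (-1)+0 = -1
i=0,m=3: odd sum, res = (-1)-3 = -4
i=1,m=1: even sum, res = (-4)+1 = -3
i=1,m=2: odd sum, res = (-3)-2 = -5
i=1,m=3: even sum, res = (-5)+3 = -2
i=2,m=1: odd sum, res = (-2)-1 = -3
i=2,m=2: even sum, res = (-3)+4 = 1
i=2,m=3: odd sum, res = 1-3 = -2

-2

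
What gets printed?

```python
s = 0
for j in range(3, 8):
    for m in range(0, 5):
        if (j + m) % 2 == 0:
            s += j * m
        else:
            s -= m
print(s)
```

94

j=3,m=0: odd sum, s = 0-0 = 0
j=3,m=1: even sum, s = 0+3 = 3
j=3,m=2: odd sum, s = 3-2 = 1
j=3,m=3: even sum, s = 1+9 = 10
j=3,m=4: odd sum, s = 10-4 = 6
j=4,m=0: even sum, s = 6+0 = 6
j=4,m=1: odd sum, s = 6-1 = 5
j=4,m=2: even sum, s = 5+8 = 13
j=4,m=3: odd sum, s = 13-3 = 10
j=4,m=4: even sum, s = 10+16 = 26
j=5,m=0: odd sum, s = 26-0 = 26
j=5,m=1: even sum, s = 26+5 = 31
j=5,m=2: odd sum, s = 31-2 = 29
j=5,m=3: even sum, s = 29+15 = 44
j=5,m=4: odd sum, s = 44-4 = 40
j=6,m=0: even sum, s = 40+0 = 40
j=6,m=1: odd sum, s = 40-1 = 39
j=6,m=2: even sum, s = 39+12 = 51
j=6,m=3: odd sum, s = 51-3 = 48
j=6,m=4: even sum, s = 48+24 = 72
j=7,m=0: odd sum, s = 72-0 = 72
j=7,m=1: even sum, s = 72+7 = 79
j=7,m=2: odd sum, s = 79-2 = 77
j=7,m=3: even sum, s = 77+21 = 98
j=7,m=4: odd sum, s = 98-4 = 94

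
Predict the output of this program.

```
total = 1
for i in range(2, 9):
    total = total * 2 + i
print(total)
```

i=2: total = 1*2+2 = 4
i=3: total = 4*2+3 = 11
i=4: total = 11*2+4 = 26
i=5: total = 26*2+5 = 57
i=6: total = 57*2+6 = 120
i=7: total = 120*2+7 = 247
i=8: total = 247*2+8 = 502

502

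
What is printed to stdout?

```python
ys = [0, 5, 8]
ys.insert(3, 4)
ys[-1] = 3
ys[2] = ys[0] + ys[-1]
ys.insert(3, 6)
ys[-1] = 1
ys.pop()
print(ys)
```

insert 4 at 3 → [0, 5, 8, 4]
ys[-1] = 3 → [0, 5, 8, 3]
ys[2] = ys[0]+ys[-1] = 0+3 = 3 → [0, 5, 3, 3]
insert 6 at 3 → [0, 5, 3, 6, 3]
ys[-1] = 1 → [0, 5, 3, 6, 1]
pop() removes 1 → [0, 5, 3, 6]

[0, 5, 3, 6]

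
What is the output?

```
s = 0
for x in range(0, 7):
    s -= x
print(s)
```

-21

x=0: s = 0-0 = 0
x=1: s = 0-1 = -1
x=2: s = (-1)-2 = -3
x=3: s = (-3)-3 = -6
x=4: s = (-6)-4 = -10
x=5: s = (-10)-5 = -15
x=6: s = (-15)-6 = -21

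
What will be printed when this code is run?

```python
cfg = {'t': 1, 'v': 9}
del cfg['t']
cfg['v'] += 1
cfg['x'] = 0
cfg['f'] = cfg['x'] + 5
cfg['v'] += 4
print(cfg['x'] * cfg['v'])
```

0

del 't' → {'v': 9}
cfg['v'] = 9+1 = 10 → {'v': 10}
cfg['x'] = 0 → {'v': 10, 'x': 0}
cfg['f'] = cfg['x']+5 = 5 → {'v': 10, 'x': 0, 'f': 5}
cfg['v'] = 10+4 = 14 → {'v': 14, 'x': 0, 'f': 5}
cfg['x']*cfg['v'] = 0*14 = 0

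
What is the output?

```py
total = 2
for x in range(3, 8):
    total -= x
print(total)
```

-23

x=3: total = 2-3 = -1
x=4: total = (-1)-4 = -5
x=5: total = (-5)-5 = -10
x=6: total = (-10)-6 = -16
x=7: total = (-16)-7 = -23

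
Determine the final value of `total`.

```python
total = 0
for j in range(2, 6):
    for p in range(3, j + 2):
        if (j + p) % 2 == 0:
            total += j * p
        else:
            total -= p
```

40

j=2,p=3: odd sum, total = 0-3 = -3
j=3,p=3: even sum, total = (-3)+9 = 6
j=3,p=4: odd sum, total = 6-4 = 2
j=4,p=3: odd sum, total = 2-3 = -1
j=4,p=4: even sum, total = (-1)+16 = 15
j=4,p=5: odd sum, total = 15-5 = 10
j=5,p=3: even sum, total = 10+15 = 25
j=5,p=4: odd sum, total = 25-4 = 21
j=5,p=5: even sum, total = 21+25 = 46
j=5,p=6: odd sum, total = 46-6 = 40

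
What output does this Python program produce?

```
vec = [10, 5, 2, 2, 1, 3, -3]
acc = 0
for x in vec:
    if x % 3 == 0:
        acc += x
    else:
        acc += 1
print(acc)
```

5

x=10: not %3==0, acc = 0+1 = 1
x=5: not %3==0, acc = 1+1 = 2
x=2: not %3==0, acc = 2+1 = 3
x=2: not %3==0, acc = 3+1 = 4
x=1: not %3==0, acc = 4+1 = 5
x=3: %3==0, acc = 5+3 = 8
x=-3: %3==0, acc = 8+(-3) = 5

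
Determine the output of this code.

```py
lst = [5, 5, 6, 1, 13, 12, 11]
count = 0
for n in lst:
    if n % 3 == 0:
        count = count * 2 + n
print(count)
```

n=5: not %3==0
n=5: not %3==0
n=6: %3==0, count = 0*2+6 = 6
n=1: not %3==0
n=13: not %3==0
n=12: %3==0, count = 6*2+12 = 24
n=11: not %3==0

24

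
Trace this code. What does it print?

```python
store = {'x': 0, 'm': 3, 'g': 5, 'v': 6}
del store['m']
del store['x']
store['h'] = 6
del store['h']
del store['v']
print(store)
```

{'g': 5}

del 'm' → {'x': 0, 'g': 5, 'v': 6}
del 'x' → {'g': 5, 'v': 6}
store['h'] = 6 → {'g': 5, 'v': 6, 'h': 6}
del 'h' → {'g': 5, 'v': 6}
del 'v' → {'g': 5}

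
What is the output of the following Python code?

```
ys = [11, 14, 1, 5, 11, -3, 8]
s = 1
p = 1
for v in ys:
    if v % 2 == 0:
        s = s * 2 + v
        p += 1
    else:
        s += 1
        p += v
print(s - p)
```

v=11: not even, s = 1+1 = 2; p=12
v=14: even, s = 2*2+14 = 18; p=13
v=1: not even, s = 18+1 = 19; p=14
v=5: not even, s = 19+1 = 20; p=19
v=11: not even, s = 20+1 = 21; p=30
v=-3: not even, s = 21+1 = 22; p=27
v=8: even, s = 22*2+8 = 52; p=28
s-p = 52-28 = 24

24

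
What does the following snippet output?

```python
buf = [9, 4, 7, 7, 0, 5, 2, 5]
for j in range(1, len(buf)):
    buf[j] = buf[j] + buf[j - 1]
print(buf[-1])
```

j=1: buf[1] = 4+9 = 13 → [9, 13, 7, 7, 0, 5, 2, 5]
j=2: buf[2] = 7+13 = 20 → [9, 13, 20, 7, 0, 5, 2, 5]
j=3: buf[3] = 7+20 = 27 → [9, 13, 20, 27, 0, 5, 2, 5]
j=4: buf[4] = 0+27 = 27 → [9, 13, 20, 27, 27, 5, 2, 5]
j=5: buf[5] = 5+27 = 32 → [9, 13, 20, 27, 27, 32, 2, 5]
j=6: buf[6] = 2+32 = 34 → [9, 13, 20, 27, 27, 32, 34, 5]
j=7: buf[7] = 5+34 = 39 → [9, 13, 20, 27, 27, 32, 34, 39]

39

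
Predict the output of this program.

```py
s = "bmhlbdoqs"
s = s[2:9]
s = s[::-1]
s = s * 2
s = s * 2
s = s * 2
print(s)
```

slice [2:9] → 'hlbdoqs'
reverse → 'sqodblh'
repeat ×2 → 'sqodblhsqodblh'
repeat ×2 → 'sqodblhsqodblhsqodblhsqodblh'
repeat ×2 → 'sqodblhsqodblhsqodblhsqodblhsqodblhsqodblhsqodblhsqodblh'

sqodblhsqodblhsqodblhsqodblhsqodblhsqodblhsqodblhsqodblh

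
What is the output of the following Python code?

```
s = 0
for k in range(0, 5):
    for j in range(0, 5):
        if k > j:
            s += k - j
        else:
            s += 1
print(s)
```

35

k=0,j=0: not 0>0, s = 0+1 = 1
k=0,j=1: not 0>1, s = 1+1 = 2
k=0,j=2: not 0>2, s = 2+1 = 3
k=0,j=3: not 0>3, s = 3+1 = 4
k=0,j=4: not 0>4, s = 4+1 = 5
k=1,j=0: 1>0, s = 5+1 = 6
k=1,j=1: not 1>1, s = 6+1 = 7
k=1,j=2: not 1>2, s = 7+1 = 8
k=1,j=3: not 1>3, s = 8+1 = 9
k=1,j=4: not 1>4, s = 9+1 = 10
k=2,j=0: 2>0, s = 10+2 = 12
k=2,j=1: 2>1, s = 12+1 = 13
k=2,j=2: not 2>2, s = 13+1 = 14
k=2,j=3: not 2>3, s = 14+1 = 15
k=2,j=4: not 2>4, s = 15+1 = 16
k=3,j=0: 3>0, s = 16+3 = 19
k=3,j=1: 3>1, s = 19+2 = 21
k=3,j=2: 3>2, s = 21+1 = 22
k=3,j=3: not 3>3, s = 22+1 = 23
k=3,j=4: not 3>4, s = 23+1 = 24
k=4,j=0: 4>0, s = 24+4 = 28
k=4,j=1: 4>1, s = 28+3 = 31
k=4,j=2: 4>2, s = 31+2 = 33
k=4,j=3: 4>3, s = 33+1 = 34
k=4,j=4: not 4>4, s = 34+1 = 35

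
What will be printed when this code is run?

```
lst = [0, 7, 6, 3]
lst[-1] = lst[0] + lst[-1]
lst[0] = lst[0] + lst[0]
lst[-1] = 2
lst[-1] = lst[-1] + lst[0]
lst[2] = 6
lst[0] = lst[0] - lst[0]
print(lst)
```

lst[-1] = lst[0]+lst[-1] = 0+3 = 3 → [0, 7, 6, 3]
lst[0] = lst[0]+lst[0] = 0+0 = 0 → [0, 7, 6, 3]
lst[-1] = 2 → [0, 7, 6, 2]
lst[-1] = lst[-1]+lst[0] = 2+0 = 2 → [0, 7, 6, 2]
lst[2] = 6 → [0, 7, 6, 2]
lst[0] = lst[0]-lst[0] = 0-0 = 0 → [0, 7, 6, 2]

[0, 7, 6, 2]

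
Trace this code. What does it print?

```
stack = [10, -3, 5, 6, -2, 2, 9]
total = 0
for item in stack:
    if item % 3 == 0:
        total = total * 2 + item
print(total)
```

9

item=10: not %3==0
item=-3: %3==0, total = 0*2+(-3) = -3
item=5: not %3==0
item=6: %3==0, total = (-3)*2+6 = 0
item=-2: not %3==0
item=2: not %3==0
item=9: %3==0, total = 0*2+9 = 9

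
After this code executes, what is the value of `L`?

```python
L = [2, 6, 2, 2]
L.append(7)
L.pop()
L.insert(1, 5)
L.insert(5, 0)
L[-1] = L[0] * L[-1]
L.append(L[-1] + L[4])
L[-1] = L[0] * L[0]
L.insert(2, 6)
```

append 7 → [2, 6, 2, 2, 7]
pop() removes 7 → [2, 6, 2, 2]
insert 5 at 1 → [2, 5, 6, 2, 2]
insert 0 at 5 → [2, 5, 6, 2, 2, 0]
L[-1] = L[0]*L[-1] = 2*0 = 0 → [2, 5, 6, 2, 2, 0]
append L[-1]+L[4] = 0+2 = 2 → [2, 5, 6, 2, 2, 0, 2]
L[-1] = L[0]*L[0] = 2*2 = 4 → [2, 5, 6, 2, 2, 0, 4]
insert 6 at 2 → [2, 5, 6, 6, 2, 2, 0, 4]

[2, 5, 6, 6, 2, 2, 0, 4]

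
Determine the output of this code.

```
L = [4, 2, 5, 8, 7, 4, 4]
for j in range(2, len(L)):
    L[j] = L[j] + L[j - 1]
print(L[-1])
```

j=2: L[2] = 5+2 = 7 → [4, 2, 7, 8, 7, 4, 4]
j=3: L[3] = 8+7 = 15 → [4, 2, 7, 15, 7, 4, 4]
j=4: L[4] = 7+15 = 22 → [4, 2, 7, 15, 22, 4, 4]
j=5: L[5] = 4+22 = 26 → [4, 2, 7, 15, 22, 26, 4]
j=6: L[6] = 4+26 = 30 → [4, 2, 7, 15, 22, 26, 30]

30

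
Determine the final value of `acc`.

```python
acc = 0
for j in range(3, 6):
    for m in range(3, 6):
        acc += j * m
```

j=3,m=3: acc = 0+9 = 9
j=3,m=4: acc = 9+12 = 21
j=3,m=5: acc = 21+15 = 36
j=4,m=3: acc = 36+12 = 48
j=4,m=4: acc = 48+16 = 64
j=4,m=5: acc = 64+20 = 84
j=5,m=3: acc = 84+15 = 99
j=5,m=4: acc = 99+20 = 119
j=5,m=5: acc = 119+25 = 144

144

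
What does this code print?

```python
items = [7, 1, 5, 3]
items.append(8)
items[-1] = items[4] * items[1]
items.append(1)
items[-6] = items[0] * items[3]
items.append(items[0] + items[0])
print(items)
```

[21, 1, 5, 3, 8, 1, 42]

append 8 → [7, 1, 5, 3, 8]
items[-1] = items[4]*items[1] = 8*1 = 8 → [7, 1, 5, 3, 8]
append 1 → [7, 1, 5, 3, 8, 1]
items[-6] = items[0]*items[3] = 7*3 = 21 → [21, 1, 5, 3, 8, 1]
append items[0]+items[0] = 21+21 = 42 → [21, 1, 5, 3, 8, 1, 42]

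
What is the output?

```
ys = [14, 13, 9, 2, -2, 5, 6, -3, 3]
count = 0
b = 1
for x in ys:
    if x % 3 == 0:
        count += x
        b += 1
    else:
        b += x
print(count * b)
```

x=14: not %3==0; b=15
x=13: not %3==0; b=28
x=9: %3==0, count = 0+9 = 9; b=29
x=2: not %3==0; b=31
x=-2: not %3==0; b=29
x=5: not %3==0; b=34
x=6: %3==0, count = 9+6 = 15; b=35
x=-3: %3==0, count = 15+(-3) = 12; b=36
x=3: %3==0, count = 12+3 = 15; b=37
count*b = 15*37 = 555

555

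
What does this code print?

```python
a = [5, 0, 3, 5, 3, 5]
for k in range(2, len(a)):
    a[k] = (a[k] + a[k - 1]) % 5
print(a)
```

k=2: a[2] = (3+0)%5 = 3 → [5, 0, 3, 5, 3, 5]
k=3: a[3] = (5+3)%5 = 3 → [5, 0, 3, 3, 3, 5]
k=4: a[4] = (3+3)%5 = 1 → [5, 0, 3, 3, 1, 5]
k=5: a[5] = (5+1)%5 = 1 → [5, 0, 3, 3, 1, 1]

[5, 0, 3, 3, 1, 1]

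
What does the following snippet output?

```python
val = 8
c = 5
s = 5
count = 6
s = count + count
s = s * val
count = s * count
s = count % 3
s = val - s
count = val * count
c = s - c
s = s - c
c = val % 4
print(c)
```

0

s = 6+6 = 12
s = 12*8 = 96
count = 96*6 = 576
s = 576%3 = 0
s = 8-0 = 8
count = 8*576 = 4608
c = 8-5 = 3
s = 8-3 = 5
c = 8%4 = 0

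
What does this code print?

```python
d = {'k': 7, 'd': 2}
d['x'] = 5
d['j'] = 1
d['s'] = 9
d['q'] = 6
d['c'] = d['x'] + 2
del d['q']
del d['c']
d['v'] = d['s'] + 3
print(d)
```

{'k': 7, 'd': 2, 'x': 5, 'j': 1, 's': 9, 'v': 12}

d['x'] = 5 → {'k': 7, 'd': 2, 'x': 5}
d['j'] = 1 → {'k': 7, 'd': 2, 'x': 5, 'j': 1}
d['s'] = 9 → {'k': 7, 'd': 2, 'x': 5, 'j': 1, 's': 9}
d['q'] = 6 → {'k': 7, 'd': 2, 'x': 5, 'j': 1, 's': 9, 'q': 6}
d['c'] = d['x']+2 = 7 → {'k': 7, 'd': 2, 'x': 5, 'j': 1, 's': 9, 'q': 6, 'c': 7}
del 'q' → {'k': 7, 'd': 2, 'x': 5, 'j': 1, 's': 9, 'c': 7}
del 'c' → {'k': 7, 'd': 2, 'x': 5, 'j': 1, 's': 9}
d['v'] = d['s']+3 = 12 → {'k': 7, 'd': 2, 'x': 5, 'j': 1, 's': 9, 'v': 12}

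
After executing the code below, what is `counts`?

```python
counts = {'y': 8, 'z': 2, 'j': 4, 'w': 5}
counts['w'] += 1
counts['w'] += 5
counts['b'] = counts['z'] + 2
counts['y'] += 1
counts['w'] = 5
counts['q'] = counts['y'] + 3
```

counts['w'] = 5+1 = 6 → {'y': 8, 'z': 2, 'j': 4, 'w': 6}
counts['w'] = 6+5 = 11 → {'y': 8, 'z': 2, 'j': 4, 'w': 11}
counts['b'] = counts['z']+2 = 4 → {'y': 8, 'z': 2, 'j': 4, 'w': 11, 'b': 4}
counts['y'] = 8+1 = 9 → {'y': 9, 'z': 2, 'j': 4, 'w': 11, 'b': 4}
counts['w'] = 5 → {'y': 9, 'z': 2, 'j': 4, 'w': 5, 'b': 4}
counts['q'] = counts['y']+3 = 12 → {'y': 9, 'z': 2, 'j': 4, 'w': 5, 'b': 4, 'q': 12}

{'y': 9, 'z': 2, 'j': 4, 'w': 5, 'b': 4, 'q': 12}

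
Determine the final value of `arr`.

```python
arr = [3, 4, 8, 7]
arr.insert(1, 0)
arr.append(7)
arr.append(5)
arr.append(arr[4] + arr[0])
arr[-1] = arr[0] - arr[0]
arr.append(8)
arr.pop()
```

insert 0 at 1 → [3, 0, 4, 8, 7]
append 7 → [3, 0, 4, 8, 7, 7]
append 5 → [3, 0, 4, 8, 7, 7, 5]
append arr[4]+arr[0] = 7+3 = 10 → [3, 0, 4, 8, 7, 7, 5, 10]
arr[-1] = arr[0]-arr[0] = 3-3 = 0 → [3, 0, 4, 8, 7, 7, 5, 0]
append 8 → [3, 0, 4, 8, 7, 7, 5, 0, 8]
pop() removes 8 → [3, 0, 4, 8, 7, 7, 5, 0]

[3, 0, 4, 8, 7, 7, 5, 0]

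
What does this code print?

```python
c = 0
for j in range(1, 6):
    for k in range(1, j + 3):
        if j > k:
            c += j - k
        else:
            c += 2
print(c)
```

j=1,k=1: not 1>1, c = 0+2 = 2
j=1,k=2: not 1>2, c = 2+2 = 4
j=1,k=3: not 1>3, c = 4+2 = 6
j=2,k=1: 2>1, c = 6+1 = 7
j=2,k=2: not 2>2, c = 7+2 = 9
j=2,k=3: not 2>3, c = 9+2 = 11
j=2,k=4: not 2>4, c = 11+2 = 13
j=3,k=1: 3>1, c = 13+2 = 15
j=3,k=2: 3>2, c = 15+1 = 16
j=3,k=3: not 3>3, c = 16+2 = 18
j=3,k=4: not 3>4, c = 18+2 = 20
j=3,k=5: not 3>5, c = 20+2 = 22
j=4,k=1: 4>1, c = 22+3 = 25
j=4,k=2: 4>2, c = 25+2 = 27
j=4,k=3: 4>3, c = 27+1 = 28
j=4,k=4: not 4>4, c = 28+2 = 30
j=4,k=5: not 4>5, c = 30+2 = 32
j=4,k=6: not 4>6, c = 32+2 = 34
j=5,k=1: 5>1, c = 34+4 = 38
j=5,k=2: 5>2, c = 38+3 = 41
j=5,k=3: 5>3, c = 41+2 = 43
j=5,k=4: 5>4, c = 43+1 = 44
j=5,k=5: not 5>5, c = 44+2 = 46
j=5,k=6: not 5>6, c = 46+2 = 48
j=5,k=7: not 5>7, c = 48+2 = 50

50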